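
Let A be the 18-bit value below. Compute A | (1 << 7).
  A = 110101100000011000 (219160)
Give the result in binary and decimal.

Mask = 1 << 7 = 000000000010000000
Bit 7 of A is 0, so OR-ing with the mask flips it to 1.
  110101100000011000
| 000000000010000000
--------------------
  110101100010011000

Answer: 110101100010011000 (219288)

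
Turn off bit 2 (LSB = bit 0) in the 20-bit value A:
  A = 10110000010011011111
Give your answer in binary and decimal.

Mask = ~(1 << 2) = 11111111111111111011
Bit 2 of A is 1, so AND-ing with the mask clears it to 0.
  10110000010011011111
& 11111111111111111011
----------------------
  10110000010011011011

Answer: 10110000010011011011 (722139)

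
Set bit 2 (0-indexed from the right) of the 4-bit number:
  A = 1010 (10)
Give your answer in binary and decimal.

Mask = 1 << 2 = 0100
Bit 2 of A is 0, so OR-ing with the mask flips it to 1.
  1010
| 0100
------
  1110

Answer: 1110 (14)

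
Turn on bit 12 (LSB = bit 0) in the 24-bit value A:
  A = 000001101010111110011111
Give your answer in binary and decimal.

Mask = 1 << 12 = 000000000001000000000000
Bit 12 of A is 0, so OR-ing with the mask flips it to 1.
  000001101010111110011111
| 000000000001000000000000
--------------------------
  000001101011111110011111

Answer: 000001101011111110011111 (442271)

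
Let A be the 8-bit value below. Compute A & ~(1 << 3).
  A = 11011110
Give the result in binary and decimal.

Mask = ~(1 << 3) = 11110111
Bit 3 of A is 1, so AND-ing with the mask clears it to 0.
  11011110
& 11110111
----------
  11010110

Answer: 11010110 (214)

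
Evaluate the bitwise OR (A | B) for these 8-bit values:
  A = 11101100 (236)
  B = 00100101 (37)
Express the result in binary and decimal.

Apply | to each column (1 where either bit is 1):
  11101100
| 00100101
----------
  11101101

Answer: 11101101 (237)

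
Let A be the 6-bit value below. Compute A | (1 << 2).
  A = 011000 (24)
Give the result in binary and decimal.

Mask = 1 << 2 = 000100
Bit 2 of A is 0, so OR-ing with the mask flips it to 1.
  011000
| 000100
--------
  011100

Answer: 011100 (28)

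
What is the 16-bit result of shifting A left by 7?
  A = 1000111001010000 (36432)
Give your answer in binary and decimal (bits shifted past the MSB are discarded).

Shift left by 7: drop the top 7 bit(s), append 7 zero(s) on the right.
  1000111001010000  ->  discard [1000111], keep [001010000], append 0000000
= 0010100000000000

Answer: 0010100000000000 (10240)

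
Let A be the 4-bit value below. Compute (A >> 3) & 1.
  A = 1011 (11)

Bit 3 is the 4th from the right.
  1011
  ^
That bit is 1.

Answer: 1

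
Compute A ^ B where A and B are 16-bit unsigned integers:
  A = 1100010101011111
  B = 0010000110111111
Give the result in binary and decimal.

Apply ^ to each column (1 where bits differ):
  1100010101011111
^ 0010000110111111
------------------
  1110010011100000

Answer: 1110010011100000 (58592)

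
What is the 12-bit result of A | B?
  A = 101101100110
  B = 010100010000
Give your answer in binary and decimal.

Apply | to each column (1 where either bit is 1):
  101101100110
| 010100010000
--------------
  111101110110

Answer: 111101110110 (3958)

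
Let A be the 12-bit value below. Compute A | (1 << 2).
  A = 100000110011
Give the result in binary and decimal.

Mask = 1 << 2 = 000000000100
Bit 2 of A is 0, so OR-ing with the mask flips it to 1.
  100000110011
| 000000000100
--------------
  100000110111

Answer: 100000110111 (2103)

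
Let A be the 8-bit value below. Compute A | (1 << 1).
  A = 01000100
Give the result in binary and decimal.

Mask = 1 << 1 = 00000010
Bit 1 of A is 0, so OR-ing with the mask flips it to 1.
  01000100
| 00000010
----------
  01000110

Answer: 01000110 (70)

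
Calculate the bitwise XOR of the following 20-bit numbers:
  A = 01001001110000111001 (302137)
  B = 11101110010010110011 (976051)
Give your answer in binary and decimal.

Apply ^ to each column (1 where bits differ):
  01001001110000111001
^ 11101110010010110011
----------------------
  10100111100010001010

Answer: 10100111100010001010 (686218)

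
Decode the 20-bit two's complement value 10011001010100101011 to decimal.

MSB is 1, so the value is negative. Find the magnitude:
1. Invert bits:  01100110101011010100
2. Add 1:        01100110101011010101  = 420565
3. Apply sign:   -420565

Answer: -420565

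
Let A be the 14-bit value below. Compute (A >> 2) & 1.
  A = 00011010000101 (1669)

Bit 2 is the 3rd from the right.
  00011010000101
             ^
That bit is 1.

Answer: 1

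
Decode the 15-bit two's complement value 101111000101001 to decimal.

MSB is 1, so the value is negative. Find the magnitude:
1. Invert bits:  010000111010110
2. Add 1:        010000111010111  = 8663
3. Apply sign:   -8663

Answer: -8663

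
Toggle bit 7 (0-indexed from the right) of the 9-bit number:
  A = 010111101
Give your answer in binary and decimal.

Mask = 1 << 7 = 010000000
Bit 7 of A is 1; XOR with the mask flips it to 0.
  010111101
^ 010000000
-----------
  000111101

Answer: 000111101 (61)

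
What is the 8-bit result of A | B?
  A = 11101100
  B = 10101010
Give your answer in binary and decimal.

Apply | to each column (1 where either bit is 1):
  11101100
| 10101010
----------
  11101110

Answer: 11101110 (238)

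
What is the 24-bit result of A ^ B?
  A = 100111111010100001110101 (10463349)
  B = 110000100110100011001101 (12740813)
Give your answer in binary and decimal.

Apply ^ to each column (1 where bits differ):
  100111111010100001110101
^ 110000100110100011001101
--------------------------
  010111011100000010111000

Answer: 010111011100000010111000 (6144184)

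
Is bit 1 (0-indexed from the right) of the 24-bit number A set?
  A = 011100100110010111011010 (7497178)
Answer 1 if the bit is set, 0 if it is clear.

Bit 1 is the 2nd from the right.
  011100100110010111011010
                        ^
That bit is 1.

Answer: 1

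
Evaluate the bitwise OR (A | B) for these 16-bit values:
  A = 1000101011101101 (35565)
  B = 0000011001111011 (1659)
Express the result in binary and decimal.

Apply | to each column (1 where either bit is 1):
  1000101011101101
| 0000011001111011
------------------
  1000111011111111

Answer: 1000111011111111 (36607)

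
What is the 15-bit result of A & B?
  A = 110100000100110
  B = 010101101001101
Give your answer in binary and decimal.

Apply & to each column (1 only where both bits are 1):
  110100000100110
& 010101101001101
-----------------
  010100000000100

Answer: 010100000000100 (10244)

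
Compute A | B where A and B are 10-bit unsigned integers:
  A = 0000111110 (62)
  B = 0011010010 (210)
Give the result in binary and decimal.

Apply | to each column (1 where either bit is 1):
  0000111110
| 0011010010
------------
  0011111110

Answer: 0011111110 (254)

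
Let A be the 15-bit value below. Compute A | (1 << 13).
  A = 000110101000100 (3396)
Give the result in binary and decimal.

Mask = 1 << 13 = 010000000000000
Bit 13 of A is 0, so OR-ing with the mask flips it to 1.
  000110101000100
| 010000000000000
-----------------
  010110101000100

Answer: 010110101000100 (11588)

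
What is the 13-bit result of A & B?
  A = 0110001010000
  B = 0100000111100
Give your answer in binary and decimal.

Apply & to each column (1 only where both bits are 1):
  0110001010000
& 0100000111100
---------------
  0100000010000

Answer: 0100000010000 (2064)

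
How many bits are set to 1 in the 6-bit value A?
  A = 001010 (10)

001010
1-bits at positions (from bit 0 = LSB): 1, 3
Count = 2

Answer: 2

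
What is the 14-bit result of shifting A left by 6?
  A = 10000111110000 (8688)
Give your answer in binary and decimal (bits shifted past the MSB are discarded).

Shift left by 6: drop the top 6 bit(s), append 6 zero(s) on the right.
  10000111110000  ->  discard [100001], keep [11110000], append 000000
= 11110000000000

Answer: 11110000000000 (15360)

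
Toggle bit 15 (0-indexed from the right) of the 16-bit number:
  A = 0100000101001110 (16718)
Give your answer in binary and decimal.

Mask = 1 << 15 = 1000000000000000
Bit 15 of A is 0; XOR with the mask flips it to 1.
  0100000101001110
^ 1000000000000000
------------------
  1100000101001110

Answer: 1100000101001110 (49486)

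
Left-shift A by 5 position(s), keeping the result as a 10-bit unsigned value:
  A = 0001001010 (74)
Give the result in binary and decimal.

Shift left by 5: drop the top 5 bit(s), append 5 zero(s) on the right.
  0001001010  ->  discard [00010], keep [01010], append 00000
= 0101000000

Answer: 0101000000 (320)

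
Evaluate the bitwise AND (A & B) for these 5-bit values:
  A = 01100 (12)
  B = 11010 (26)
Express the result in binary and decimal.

Apply & to each column (1 only where both bits are 1):
  01100
& 11010
-------
  01000

Answer: 01000 (8)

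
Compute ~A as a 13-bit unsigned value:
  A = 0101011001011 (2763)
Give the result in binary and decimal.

Flip each bit (0->1, 1->0):
  0101011001011
  1010100110100

Answer: 1010100110100 (5428)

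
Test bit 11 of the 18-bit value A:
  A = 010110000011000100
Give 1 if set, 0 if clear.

Bit 11 is the 12th from the right.
  010110000011000100
        ^
That bit is 0.

Answer: 0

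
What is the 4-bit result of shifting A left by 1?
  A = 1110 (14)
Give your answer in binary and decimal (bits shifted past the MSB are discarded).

Shift left by 1: drop the top 1 bit(s), append 1 zero(s) on the right.
  1110  ->  discard [1], keep [110], append 0
= 1100

Answer: 1100 (12)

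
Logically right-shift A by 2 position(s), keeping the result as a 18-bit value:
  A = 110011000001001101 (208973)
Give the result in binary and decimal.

Logical shift right by 2: drop the bottom 2 bit(s), prepend 2 zero(s) on the left.
  110011000001001101  ->  keep [1100110000010011], discard [01], prepend 00
= 001100110000010011

Answer: 001100110000010011 (52243)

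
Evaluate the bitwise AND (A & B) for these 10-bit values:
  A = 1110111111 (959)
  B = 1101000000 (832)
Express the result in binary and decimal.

Apply & to each column (1 only where both bits are 1):
  1110111111
& 1101000000
------------
  1100000000

Answer: 1100000000 (768)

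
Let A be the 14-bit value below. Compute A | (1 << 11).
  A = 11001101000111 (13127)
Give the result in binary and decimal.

Mask = 1 << 11 = 00100000000000
Bit 11 of A is 0, so OR-ing with the mask flips it to 1.
  11001101000111
| 00100000000000
----------------
  11101101000111

Answer: 11101101000111 (15175)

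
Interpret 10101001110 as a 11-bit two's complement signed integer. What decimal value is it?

MSB is 1, so the value is negative. Find the magnitude:
1. Invert bits:  01010110001
2. Add 1:        01010110010  = 690
3. Apply sign:   -690

Answer: -690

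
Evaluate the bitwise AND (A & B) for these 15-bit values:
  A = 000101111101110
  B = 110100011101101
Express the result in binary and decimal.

Apply & to each column (1 only where both bits are 1):
  000101111101110
& 110100011101101
-----------------
  000100011101100

Answer: 000100011101100 (2284)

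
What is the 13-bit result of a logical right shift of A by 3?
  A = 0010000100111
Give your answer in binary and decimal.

Logical shift right by 3: drop the bottom 3 bit(s), prepend 3 zero(s) on the left.
  0010000100111  ->  keep [0010000100], discard [111], prepend 000
= 0000010000100

Answer: 0000010000100 (132)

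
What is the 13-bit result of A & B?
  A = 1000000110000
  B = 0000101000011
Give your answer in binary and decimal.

Apply & to each column (1 only where both bits are 1):
  1000000110000
& 0000101000011
---------------
  0000000000000

Answer: 0000000000000 (0)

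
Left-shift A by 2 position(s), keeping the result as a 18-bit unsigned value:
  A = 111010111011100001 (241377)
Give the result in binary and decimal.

Shift left by 2: drop the top 2 bit(s), append 2 zero(s) on the right.
  111010111011100001  ->  discard [11], keep [1010111011100001], append 00
= 101011101110000100

Answer: 101011101110000100 (179076)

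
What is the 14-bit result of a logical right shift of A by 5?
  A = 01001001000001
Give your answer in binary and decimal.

Logical shift right by 5: drop the bottom 5 bit(s), prepend 5 zero(s) on the left.
  01001001000001  ->  keep [010010010], discard [00001], prepend 00000
= 00000010010010

Answer: 00000010010010 (146)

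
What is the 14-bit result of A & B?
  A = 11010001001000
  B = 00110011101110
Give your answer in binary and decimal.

Apply & to each column (1 only where both bits are 1):
  11010001001000
& 00110011101110
----------------
  00010001001000

Answer: 00010001001000 (1096)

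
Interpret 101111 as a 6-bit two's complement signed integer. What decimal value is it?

MSB is 1, so the value is negative. Find the magnitude:
1. Invert bits:  010000
2. Add 1:        010001  = 17
3. Apply sign:   -17

Answer: -17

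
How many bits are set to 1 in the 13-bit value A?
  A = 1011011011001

1011011011001
1-bits at positions (from bit 0 = LSB): 0, 3, 4, 6, 7, 9, 10, 12
Count = 8

Answer: 8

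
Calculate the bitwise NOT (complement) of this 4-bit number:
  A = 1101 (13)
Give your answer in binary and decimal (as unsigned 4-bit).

Flip each bit (0->1, 1->0):
  1101
  0010

Answer: 0010 (2)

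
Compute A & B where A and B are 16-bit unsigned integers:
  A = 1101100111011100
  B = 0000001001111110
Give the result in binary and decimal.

Apply & to each column (1 only where both bits are 1):
  1101100111011100
& 0000001001111110
------------------
  0000000001011100

Answer: 0000000001011100 (92)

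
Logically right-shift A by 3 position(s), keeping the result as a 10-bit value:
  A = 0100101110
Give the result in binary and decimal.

Logical shift right by 3: drop the bottom 3 bit(s), prepend 3 zero(s) on the left.
  0100101110  ->  keep [0100101], discard [110], prepend 000
= 0000100101

Answer: 0000100101 (37)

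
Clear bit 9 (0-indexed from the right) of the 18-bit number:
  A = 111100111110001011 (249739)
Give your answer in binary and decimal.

Mask = ~(1 << 9) = 111111110111111111
Bit 9 of A is 1, so AND-ing with the mask clears it to 0.
  111100111110001011
& 111111110111111111
--------------------
  111100110110001011

Answer: 111100110110001011 (249227)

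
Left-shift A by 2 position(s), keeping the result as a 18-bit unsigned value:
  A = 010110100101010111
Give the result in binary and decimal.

Shift left by 2: drop the top 2 bit(s), append 2 zero(s) on the right.
  010110100101010111  ->  discard [01], keep [0110100101010111], append 00
= 011010010101011100

Answer: 011010010101011100 (107868)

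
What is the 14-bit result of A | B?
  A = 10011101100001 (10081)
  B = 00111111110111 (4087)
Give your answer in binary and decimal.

Apply | to each column (1 where either bit is 1):
  10011101100001
| 00111111110111
----------------
  10111111110111

Answer: 10111111110111 (12279)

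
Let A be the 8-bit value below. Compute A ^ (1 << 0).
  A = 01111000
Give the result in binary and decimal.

Mask = 1 << 0 = 00000001
Bit 0 of A is 0; XOR with the mask flips it to 1.
  01111000
^ 00000001
----------
  01111001

Answer: 01111001 (121)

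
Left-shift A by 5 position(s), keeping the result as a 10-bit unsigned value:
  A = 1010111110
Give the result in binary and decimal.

Shift left by 5: drop the top 5 bit(s), append 5 zero(s) on the right.
  1010111110  ->  discard [10101], keep [11110], append 00000
= 1111000000

Answer: 1111000000 (960)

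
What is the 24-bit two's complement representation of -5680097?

1. Binary of +5680097:  010101101010101111100001
2. Invert bits:     101010010101010000011110
3. Add 1:           101010010101010000011111

Answer: 101010010101010000011111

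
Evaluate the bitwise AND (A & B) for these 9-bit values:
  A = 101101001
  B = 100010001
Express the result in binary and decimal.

Apply & to each column (1 only where both bits are 1):
  101101001
& 100010001
-----------
  100000001

Answer: 100000001 (257)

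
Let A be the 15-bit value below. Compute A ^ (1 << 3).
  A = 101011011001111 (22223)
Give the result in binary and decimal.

Mask = 1 << 3 = 000000000001000
Bit 3 of A is 1; XOR with the mask flips it to 0.
  101011011001111
^ 000000000001000
-----------------
  101011011000111

Answer: 101011011000111 (22215)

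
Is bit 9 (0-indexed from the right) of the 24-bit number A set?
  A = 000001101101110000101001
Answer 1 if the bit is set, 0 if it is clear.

Bit 9 is the 10th from the right.
  000001101101110000101001
                ^
That bit is 0.

Answer: 0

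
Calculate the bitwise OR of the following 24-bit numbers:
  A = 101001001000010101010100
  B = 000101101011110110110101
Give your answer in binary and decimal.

Apply | to each column (1 where either bit is 1):
  101001001000010101010100
| 000101101011110110110101
--------------------------
  101101101011110111110101

Answer: 101101101011110111110101 (11976181)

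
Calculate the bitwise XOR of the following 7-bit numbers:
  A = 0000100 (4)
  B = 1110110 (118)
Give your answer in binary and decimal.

Apply ^ to each column (1 where bits differ):
  0000100
^ 1110110
---------
  1110010

Answer: 1110010 (114)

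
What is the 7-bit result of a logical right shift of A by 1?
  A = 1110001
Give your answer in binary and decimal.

Logical shift right by 1: drop the bottom 1 bit(s), prepend 1 zero(s) on the left.
  1110001  ->  keep [111000], discard [1], prepend 0
= 0111000

Answer: 0111000 (56)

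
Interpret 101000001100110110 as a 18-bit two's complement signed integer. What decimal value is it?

MSB is 1, so the value is negative. Find the magnitude:
1. Invert bits:  010111110011001001
2. Add 1:        010111110011001010  = 97482
3. Apply sign:   -97482

Answer: -97482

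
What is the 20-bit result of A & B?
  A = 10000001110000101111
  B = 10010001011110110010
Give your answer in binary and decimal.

Apply & to each column (1 only where both bits are 1):
  10000001110000101111
& 10010001011110110010
----------------------
  10000001010000100010

Answer: 10000001010000100010 (529442)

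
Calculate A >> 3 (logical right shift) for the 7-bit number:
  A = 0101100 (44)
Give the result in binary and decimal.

Logical shift right by 3: drop the bottom 3 bit(s), prepend 3 zero(s) on the left.
  0101100  ->  keep [0101], discard [100], prepend 000
= 0000101

Answer: 0000101 (5)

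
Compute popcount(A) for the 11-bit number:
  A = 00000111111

00000111111
1-bits at positions (from bit 0 = LSB): 0, 1, 2, 3, 4, 5
Count = 6

Answer: 6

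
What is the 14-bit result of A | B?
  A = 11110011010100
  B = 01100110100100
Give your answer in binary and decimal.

Apply | to each column (1 where either bit is 1):
  11110011010100
| 01100110100100
----------------
  11110111110100

Answer: 11110111110100 (15860)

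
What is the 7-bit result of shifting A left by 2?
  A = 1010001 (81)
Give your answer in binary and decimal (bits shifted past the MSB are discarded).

Shift left by 2: drop the top 2 bit(s), append 2 zero(s) on the right.
  1010001  ->  discard [10], keep [10001], append 00
= 1000100

Answer: 1000100 (68)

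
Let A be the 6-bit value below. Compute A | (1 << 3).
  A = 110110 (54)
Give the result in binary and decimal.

Mask = 1 << 3 = 001000
Bit 3 of A is 0, so OR-ing with the mask flips it to 1.
  110110
| 001000
--------
  111110

Answer: 111110 (62)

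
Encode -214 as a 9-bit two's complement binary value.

1. Binary of +214:  011010110
2. Invert bits:     100101001
3. Add 1:           100101010

Answer: 100101010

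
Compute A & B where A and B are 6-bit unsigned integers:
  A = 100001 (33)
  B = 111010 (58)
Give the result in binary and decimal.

Apply & to each column (1 only where both bits are 1):
  100001
& 111010
--------
  100000

Answer: 100000 (32)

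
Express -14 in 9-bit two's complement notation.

1. Binary of +14:  000001110
2. Invert bits:     111110001
3. Add 1:           111110010

Answer: 111110010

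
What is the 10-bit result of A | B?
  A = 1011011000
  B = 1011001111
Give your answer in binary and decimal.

Apply | to each column (1 where either bit is 1):
  1011011000
| 1011001111
------------
  1011011111

Answer: 1011011111 (735)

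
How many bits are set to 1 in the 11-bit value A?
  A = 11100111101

11100111101
1-bits at positions (from bit 0 = LSB): 0, 2, 3, 4, 5, 8, 9, 10
Count = 8

Answer: 8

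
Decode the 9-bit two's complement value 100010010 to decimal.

MSB is 1, so the value is negative. Find the magnitude:
1. Invert bits:  011101101
2. Add 1:        011101110  = 238
3. Apply sign:   -238

Answer: -238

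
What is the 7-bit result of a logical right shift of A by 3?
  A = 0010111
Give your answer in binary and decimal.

Logical shift right by 3: drop the bottom 3 bit(s), prepend 3 zero(s) on the left.
  0010111  ->  keep [0010], discard [111], prepend 000
= 0000010

Answer: 0000010 (2)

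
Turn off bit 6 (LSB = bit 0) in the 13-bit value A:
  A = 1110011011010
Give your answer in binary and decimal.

Mask = ~(1 << 6) = 1111110111111
Bit 6 of A is 1, so AND-ing with the mask clears it to 0.
  1110011011010
& 1111110111111
---------------
  1110010011010

Answer: 1110010011010 (7322)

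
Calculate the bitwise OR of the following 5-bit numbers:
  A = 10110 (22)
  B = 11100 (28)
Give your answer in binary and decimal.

Apply | to each column (1 where either bit is 1):
  10110
| 11100
-------
  11110

Answer: 11110 (30)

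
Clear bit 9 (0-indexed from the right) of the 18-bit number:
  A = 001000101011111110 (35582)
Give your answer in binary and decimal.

Mask = ~(1 << 9) = 111111110111111111
Bit 9 of A is 1, so AND-ing with the mask clears it to 0.
  001000101011111110
& 111111110111111111
--------------------
  001000100011111110

Answer: 001000100011111110 (35070)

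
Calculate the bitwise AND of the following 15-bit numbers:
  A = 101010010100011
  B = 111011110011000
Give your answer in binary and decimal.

Apply & to each column (1 only where both bits are 1):
  101010010100011
& 111011110011000
-----------------
  101010010000000

Answer: 101010010000000 (21632)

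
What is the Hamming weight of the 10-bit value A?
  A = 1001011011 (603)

1001011011
1-bits at positions (from bit 0 = LSB): 0, 1, 3, 4, 6, 9
Count = 6

Answer: 6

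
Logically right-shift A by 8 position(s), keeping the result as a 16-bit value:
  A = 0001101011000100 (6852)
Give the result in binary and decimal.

Logical shift right by 8: drop the bottom 8 bit(s), prepend 8 zero(s) on the left.
  0001101011000100  ->  keep [00011010], discard [11000100], prepend 00000000
= 0000000000011010

Answer: 0000000000011010 (26)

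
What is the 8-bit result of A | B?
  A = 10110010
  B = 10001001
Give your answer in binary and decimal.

Apply | to each column (1 where either bit is 1):
  10110010
| 10001001
----------
  10111011

Answer: 10111011 (187)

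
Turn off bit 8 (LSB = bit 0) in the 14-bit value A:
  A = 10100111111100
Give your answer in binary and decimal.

Mask = ~(1 << 8) = 11111011111111
Bit 8 of A is 1, so AND-ing with the mask clears it to 0.
  10100111111100
& 11111011111111
----------------
  10100011111100

Answer: 10100011111100 (10492)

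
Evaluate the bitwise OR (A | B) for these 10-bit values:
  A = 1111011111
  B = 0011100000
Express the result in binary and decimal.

Apply | to each column (1 where either bit is 1):
  1111011111
| 0011100000
------------
  1111111111

Answer: 1111111111 (1023)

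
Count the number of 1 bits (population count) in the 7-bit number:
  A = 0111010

0111010
1-bits at positions (from bit 0 = LSB): 1, 3, 4, 5
Count = 4

Answer: 4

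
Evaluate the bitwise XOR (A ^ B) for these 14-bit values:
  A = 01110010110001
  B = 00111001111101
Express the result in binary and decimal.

Apply ^ to each column (1 where bits differ):
  01110010110001
^ 00111001111101
----------------
  01001011001100

Answer: 01001011001100 (4812)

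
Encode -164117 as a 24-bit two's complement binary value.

1. Binary of +164117:  000000101000000100010101
2. Invert bits:     111111010111111011101010
3. Add 1:           111111010111111011101011

Answer: 111111010111111011101011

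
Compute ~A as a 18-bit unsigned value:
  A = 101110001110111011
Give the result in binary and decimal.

Flip each bit (0->1, 1->0):
  101110001110111011
  010001110001000100

Answer: 010001110001000100 (72772)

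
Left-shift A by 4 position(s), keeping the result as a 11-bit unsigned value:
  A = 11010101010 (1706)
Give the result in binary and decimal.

Shift left by 4: drop the top 4 bit(s), append 4 zero(s) on the right.
  11010101010  ->  discard [1101], keep [0101010], append 0000
= 01010100000

Answer: 01010100000 (672)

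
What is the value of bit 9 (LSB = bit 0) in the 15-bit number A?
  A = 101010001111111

Bit 9 is the 10th from the right.
  101010001111111
       ^
That bit is 0.

Answer: 0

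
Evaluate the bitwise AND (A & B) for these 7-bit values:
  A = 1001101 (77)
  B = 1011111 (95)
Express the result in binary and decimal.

Apply & to each column (1 only where both bits are 1):
  1001101
& 1011111
---------
  1001101

Answer: 1001101 (77)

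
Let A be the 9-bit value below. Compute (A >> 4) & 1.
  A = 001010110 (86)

Bit 4 is the 5th from the right.
  001010110
      ^
That bit is 1.

Answer: 1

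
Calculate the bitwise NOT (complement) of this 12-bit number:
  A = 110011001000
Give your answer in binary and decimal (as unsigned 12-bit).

Flip each bit (0->1, 1->0):
  110011001000
  001100110111

Answer: 001100110111 (823)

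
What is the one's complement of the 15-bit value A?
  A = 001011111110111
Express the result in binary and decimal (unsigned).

Flip each bit (0->1, 1->0):
  001011111110111
  110100000001000

Answer: 110100000001000 (26632)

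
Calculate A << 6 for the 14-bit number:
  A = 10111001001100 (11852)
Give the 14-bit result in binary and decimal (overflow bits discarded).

Shift left by 6: drop the top 6 bit(s), append 6 zero(s) on the right.
  10111001001100  ->  discard [101110], keep [01001100], append 000000
= 01001100000000

Answer: 01001100000000 (4864)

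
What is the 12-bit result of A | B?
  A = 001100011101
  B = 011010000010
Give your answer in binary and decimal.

Apply | to each column (1 where either bit is 1):
  001100011101
| 011010000010
--------------
  011110011111

Answer: 011110011111 (1951)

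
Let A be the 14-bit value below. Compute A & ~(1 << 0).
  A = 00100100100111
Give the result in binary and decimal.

Mask = ~(1 << 0) = 11111111111110
Bit 0 of A is 1, so AND-ing with the mask clears it to 0.
  00100100100111
& 11111111111110
----------------
  00100100100110

Answer: 00100100100110 (2342)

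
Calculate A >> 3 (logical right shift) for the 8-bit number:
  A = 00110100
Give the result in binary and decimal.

Logical shift right by 3: drop the bottom 3 bit(s), prepend 3 zero(s) on the left.
  00110100  ->  keep [00110], discard [100], prepend 000
= 00000110

Answer: 00000110 (6)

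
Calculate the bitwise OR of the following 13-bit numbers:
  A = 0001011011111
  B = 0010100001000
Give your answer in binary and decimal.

Apply | to each column (1 where either bit is 1):
  0001011011111
| 0010100001000
---------------
  0011111011111

Answer: 0011111011111 (2015)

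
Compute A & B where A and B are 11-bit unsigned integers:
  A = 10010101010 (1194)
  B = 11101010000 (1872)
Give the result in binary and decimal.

Apply & to each column (1 only where both bits are 1):
  10010101010
& 11101010000
-------------
  10000000000

Answer: 10000000000 (1024)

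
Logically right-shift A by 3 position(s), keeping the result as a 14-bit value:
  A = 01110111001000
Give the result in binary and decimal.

Logical shift right by 3: drop the bottom 3 bit(s), prepend 3 zero(s) on the left.
  01110111001000  ->  keep [01110111001], discard [000], prepend 000
= 00001110111001

Answer: 00001110111001 (953)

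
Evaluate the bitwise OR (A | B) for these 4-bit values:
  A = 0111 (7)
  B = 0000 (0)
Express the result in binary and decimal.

Apply | to each column (1 where either bit is 1):
  0111
| 0000
------
  0111

Answer: 0111 (7)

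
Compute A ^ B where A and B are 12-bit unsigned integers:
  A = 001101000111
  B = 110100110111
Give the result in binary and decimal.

Apply ^ to each column (1 where bits differ):
  001101000111
^ 110100110111
--------------
  111001110000

Answer: 111001110000 (3696)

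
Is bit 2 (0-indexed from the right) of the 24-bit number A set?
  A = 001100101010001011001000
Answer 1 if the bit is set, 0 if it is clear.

Bit 2 is the 3rd from the right.
  001100101010001011001000
                       ^
That bit is 0.

Answer: 0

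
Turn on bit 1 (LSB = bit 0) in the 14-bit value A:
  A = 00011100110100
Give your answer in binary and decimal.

Mask = 1 << 1 = 00000000000010
Bit 1 of A is 0, so OR-ing with the mask flips it to 1.
  00011100110100
| 00000000000010
----------------
  00011100110110

Answer: 00011100110110 (1846)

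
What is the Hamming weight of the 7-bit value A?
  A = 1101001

1101001
1-bits at positions (from bit 0 = LSB): 0, 3, 5, 6
Count = 4

Answer: 4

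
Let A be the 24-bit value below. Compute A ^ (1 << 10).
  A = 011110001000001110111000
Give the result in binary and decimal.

Mask = 1 << 10 = 000000000000010000000000
Bit 10 of A is 0; XOR with the mask flips it to 1.
  011110001000001110111000
^ 000000000000010000000000
--------------------------
  011110001000011110111000

Answer: 011110001000011110111000 (7899064)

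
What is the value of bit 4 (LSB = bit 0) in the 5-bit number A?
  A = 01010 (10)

Bit 4 is the 5th from the right.
  01010
  ^
That bit is 0.

Answer: 0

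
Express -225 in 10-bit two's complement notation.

1. Binary of +225:  0011100001
2. Invert bits:     1100011110
3. Add 1:           1100011111

Answer: 1100011111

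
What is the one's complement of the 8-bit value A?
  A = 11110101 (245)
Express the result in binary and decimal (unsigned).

Flip each bit (0->1, 1->0):
  11110101
  00001010

Answer: 00001010 (10)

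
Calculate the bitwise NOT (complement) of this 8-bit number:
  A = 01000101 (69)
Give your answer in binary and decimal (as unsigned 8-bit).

Flip each bit (0->1, 1->0):
  01000101
  10111010

Answer: 10111010 (186)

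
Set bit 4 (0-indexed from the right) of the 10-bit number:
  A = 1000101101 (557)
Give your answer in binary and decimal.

Mask = 1 << 4 = 0000010000
Bit 4 of A is 0, so OR-ing with the mask flips it to 1.
  1000101101
| 0000010000
------------
  1000111101

Answer: 1000111101 (573)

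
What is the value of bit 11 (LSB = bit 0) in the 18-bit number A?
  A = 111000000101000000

Bit 11 is the 12th from the right.
  111000000101000000
        ^
That bit is 0.

Answer: 0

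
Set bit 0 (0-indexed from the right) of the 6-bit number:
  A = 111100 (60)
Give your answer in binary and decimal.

Mask = 1 << 0 = 000001
Bit 0 of A is 0, so OR-ing with the mask flips it to 1.
  111100
| 000001
--------
  111101

Answer: 111101 (61)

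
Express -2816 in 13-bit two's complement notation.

1. Binary of +2816:  0101100000000
2. Invert bits:     1010011111111
3. Add 1:           1010100000000

Answer: 1010100000000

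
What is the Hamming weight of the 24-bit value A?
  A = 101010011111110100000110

101010011111110100000110
1-bits at positions (from bit 0 = LSB): 1, 2, 8, 10, 11, 12, 13, 14, 15, 16, 19, 21, 23
Count = 13

Answer: 13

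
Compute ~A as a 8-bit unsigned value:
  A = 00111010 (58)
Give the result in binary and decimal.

Flip each bit (0->1, 1->0):
  00111010
  11000101

Answer: 11000101 (197)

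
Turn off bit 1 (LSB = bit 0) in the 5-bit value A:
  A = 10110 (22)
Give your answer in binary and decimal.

Mask = ~(1 << 1) = 11101
Bit 1 of A is 1, so AND-ing with the mask clears it to 0.
  10110
& 11101
-------
  10100

Answer: 10100 (20)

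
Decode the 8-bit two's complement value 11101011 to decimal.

MSB is 1, so the value is negative. Find the magnitude:
1. Invert bits:  00010100
2. Add 1:        00010101  = 21
3. Apply sign:   -21

Answer: -21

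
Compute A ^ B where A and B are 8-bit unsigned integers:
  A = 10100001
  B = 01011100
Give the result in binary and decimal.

Apply ^ to each column (1 where bits differ):
  10100001
^ 01011100
----------
  11111101

Answer: 11111101 (253)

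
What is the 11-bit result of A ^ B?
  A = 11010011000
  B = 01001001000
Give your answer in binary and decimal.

Apply ^ to each column (1 where bits differ):
  11010011000
^ 01001001000
-------------
  10011010000

Answer: 10011010000 (1232)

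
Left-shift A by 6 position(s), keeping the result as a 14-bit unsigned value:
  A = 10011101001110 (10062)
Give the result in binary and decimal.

Shift left by 6: drop the top 6 bit(s), append 6 zero(s) on the right.
  10011101001110  ->  discard [100111], keep [01001110], append 000000
= 01001110000000

Answer: 01001110000000 (4992)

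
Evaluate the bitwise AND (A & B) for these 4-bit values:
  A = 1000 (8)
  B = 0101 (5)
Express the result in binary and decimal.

Apply & to each column (1 only where both bits are 1):
  1000
& 0101
------
  0000

Answer: 0000 (0)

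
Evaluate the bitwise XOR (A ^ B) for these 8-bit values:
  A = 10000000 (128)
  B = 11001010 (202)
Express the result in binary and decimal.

Apply ^ to each column (1 where bits differ):
  10000000
^ 11001010
----------
  01001010

Answer: 01001010 (74)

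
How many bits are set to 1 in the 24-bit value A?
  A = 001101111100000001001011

001101111100000001001011
1-bits at positions (from bit 0 = LSB): 0, 1, 3, 6, 14, 15, 16, 17, 18, 20, 21
Count = 11

Answer: 11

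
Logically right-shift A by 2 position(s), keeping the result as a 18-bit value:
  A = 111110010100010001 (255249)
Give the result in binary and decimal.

Logical shift right by 2: drop the bottom 2 bit(s), prepend 2 zero(s) on the left.
  111110010100010001  ->  keep [1111100101000100], discard [01], prepend 00
= 001111100101000100

Answer: 001111100101000100 (63812)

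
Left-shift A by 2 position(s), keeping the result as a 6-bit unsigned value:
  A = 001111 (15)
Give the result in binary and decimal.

Shift left by 2: drop the top 2 bit(s), append 2 zero(s) on the right.
  001111  ->  discard [00], keep [1111], append 00
= 111100

Answer: 111100 (60)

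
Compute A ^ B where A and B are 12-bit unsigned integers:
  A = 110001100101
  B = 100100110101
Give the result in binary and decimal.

Apply ^ to each column (1 where bits differ):
  110001100101
^ 100100110101
--------------
  010101010000

Answer: 010101010000 (1360)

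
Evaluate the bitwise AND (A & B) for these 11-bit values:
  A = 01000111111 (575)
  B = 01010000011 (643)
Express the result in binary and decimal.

Apply & to each column (1 only where both bits are 1):
  01000111111
& 01010000011
-------------
  01000000011

Answer: 01000000011 (515)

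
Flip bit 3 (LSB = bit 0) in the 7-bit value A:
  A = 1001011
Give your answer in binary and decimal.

Mask = 1 << 3 = 0001000
Bit 3 of A is 1; XOR with the mask flips it to 0.
  1001011
^ 0001000
---------
  1000011

Answer: 1000011 (67)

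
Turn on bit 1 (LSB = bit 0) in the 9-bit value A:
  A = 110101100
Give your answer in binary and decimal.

Mask = 1 << 1 = 000000010
Bit 1 of A is 0, so OR-ing with the mask flips it to 1.
  110101100
| 000000010
-----------
  110101110

Answer: 110101110 (430)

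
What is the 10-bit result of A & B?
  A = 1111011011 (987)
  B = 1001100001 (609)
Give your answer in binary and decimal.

Apply & to each column (1 only where both bits are 1):
  1111011011
& 1001100001
------------
  1001000001

Answer: 1001000001 (577)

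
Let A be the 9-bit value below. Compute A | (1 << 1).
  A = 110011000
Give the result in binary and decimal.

Mask = 1 << 1 = 000000010
Bit 1 of A is 0, so OR-ing with the mask flips it to 1.
  110011000
| 000000010
-----------
  110011010

Answer: 110011010 (410)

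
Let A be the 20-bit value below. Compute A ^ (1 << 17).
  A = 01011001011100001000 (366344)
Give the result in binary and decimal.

Mask = 1 << 17 = 00100000000000000000
Bit 17 of A is 0; XOR with the mask flips it to 1.
  01011001011100001000
^ 00100000000000000000
----------------------
  01111001011100001000

Answer: 01111001011100001000 (497416)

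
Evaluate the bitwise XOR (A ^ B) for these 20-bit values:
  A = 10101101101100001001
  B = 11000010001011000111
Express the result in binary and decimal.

Apply ^ to each column (1 where bits differ):
  10101101101100001001
^ 11000010001011000111
----------------------
  01101111100111001110

Answer: 01101111100111001110 (457166)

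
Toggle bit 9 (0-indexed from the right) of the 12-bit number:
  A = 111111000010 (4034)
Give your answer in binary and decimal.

Mask = 1 << 9 = 001000000000
Bit 9 of A is 1; XOR with the mask flips it to 0.
  111111000010
^ 001000000000
--------------
  110111000010

Answer: 110111000010 (3522)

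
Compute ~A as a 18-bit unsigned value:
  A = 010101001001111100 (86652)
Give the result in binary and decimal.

Flip each bit (0->1, 1->0):
  010101001001111100
  101010110110000011

Answer: 101010110110000011 (175491)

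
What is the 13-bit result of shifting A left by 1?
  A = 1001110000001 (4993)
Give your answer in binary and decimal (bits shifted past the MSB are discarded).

Shift left by 1: drop the top 1 bit(s), append 1 zero(s) on the right.
  1001110000001  ->  discard [1], keep [001110000001], append 0
= 0011100000010

Answer: 0011100000010 (1794)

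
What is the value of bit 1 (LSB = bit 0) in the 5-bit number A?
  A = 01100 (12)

Bit 1 is the 2nd from the right.
  01100
     ^
That bit is 0.

Answer: 0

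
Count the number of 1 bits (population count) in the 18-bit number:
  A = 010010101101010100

010010101101010100
1-bits at positions (from bit 0 = LSB): 2, 4, 6, 8, 9, 11, 13, 16
Count = 8

Answer: 8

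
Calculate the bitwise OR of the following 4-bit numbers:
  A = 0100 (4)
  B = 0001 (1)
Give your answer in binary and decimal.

Apply | to each column (1 where either bit is 1):
  0100
| 0001
------
  0101

Answer: 0101 (5)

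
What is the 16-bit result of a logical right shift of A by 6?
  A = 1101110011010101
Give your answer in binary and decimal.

Logical shift right by 6: drop the bottom 6 bit(s), prepend 6 zero(s) on the left.
  1101110011010101  ->  keep [1101110011], discard [010101], prepend 000000
= 0000001101110011

Answer: 0000001101110011 (883)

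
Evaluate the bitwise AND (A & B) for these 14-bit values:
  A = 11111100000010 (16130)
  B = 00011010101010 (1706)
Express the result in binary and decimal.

Apply & to each column (1 only where both bits are 1):
  11111100000010
& 00011010101010
----------------
  00011000000010

Answer: 00011000000010 (1538)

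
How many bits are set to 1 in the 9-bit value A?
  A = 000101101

000101101
1-bits at positions (from bit 0 = LSB): 0, 2, 3, 5
Count = 4

Answer: 4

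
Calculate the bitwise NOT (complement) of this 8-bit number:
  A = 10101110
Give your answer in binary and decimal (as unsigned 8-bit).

Flip each bit (0->1, 1->0):
  10101110
  01010001

Answer: 01010001 (81)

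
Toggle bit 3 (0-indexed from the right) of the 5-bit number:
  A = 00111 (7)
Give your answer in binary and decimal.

Mask = 1 << 3 = 01000
Bit 3 of A is 0; XOR with the mask flips it to 1.
  00111
^ 01000
-------
  01111

Answer: 01111 (15)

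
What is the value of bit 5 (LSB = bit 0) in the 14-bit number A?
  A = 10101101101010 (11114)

Bit 5 is the 6th from the right.
  10101101101010
          ^
That bit is 1.

Answer: 1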